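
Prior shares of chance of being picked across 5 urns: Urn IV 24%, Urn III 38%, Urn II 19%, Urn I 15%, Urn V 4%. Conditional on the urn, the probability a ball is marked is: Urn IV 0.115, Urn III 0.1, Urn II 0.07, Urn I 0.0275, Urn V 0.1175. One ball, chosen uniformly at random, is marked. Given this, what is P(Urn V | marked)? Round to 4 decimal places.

0.0536

Compute prior × likelihood for every hypothesis:
  Urn IV: 0.24 × 0.115 = 0.0276
  Urn III: 0.38 × 0.1 = 0.038
  Urn II: 0.19 × 0.07 = 0.0133
  Urn I: 0.15 × 0.0275 = 0.004125
  Urn V: 0.04 × 0.1175 = 0.0047
Sum = 0.087725.
P(Urn V | evidence) = 0.0047 / 0.087725 ≈ 0.0536.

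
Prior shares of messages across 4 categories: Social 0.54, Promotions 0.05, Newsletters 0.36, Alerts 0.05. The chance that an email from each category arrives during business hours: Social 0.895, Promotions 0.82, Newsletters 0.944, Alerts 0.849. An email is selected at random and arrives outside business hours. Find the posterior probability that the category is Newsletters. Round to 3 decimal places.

Taking complements, P(off-hours | each) = Social 0.105, Promotions 0.18, Newsletters 0.056, Alerts 0.151.
Compute prior × likelihood for every hypothesis:
  Social: 0.54 × 0.105 = 0.0567
  Promotions: 0.05 × 0.18 = 0.009
  Newsletters: 0.36 × 0.056 = 0.02016
  Alerts: 0.05 × 0.151 = 0.00755
Sum = 0.09341.
P(Newsletters | evidence) = 0.02016 / 0.09341 ≈ 0.216.

0.216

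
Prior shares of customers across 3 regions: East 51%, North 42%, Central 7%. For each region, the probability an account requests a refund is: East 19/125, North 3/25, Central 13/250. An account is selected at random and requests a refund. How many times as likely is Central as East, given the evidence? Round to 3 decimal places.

Compute prior × likelihood for every hypothesis:
  East: 0.51 × 0.152 = 0.07752
  North: 0.42 × 0.12 = 0.0504
  Central: 0.07 × 0.052 = 0.00364
Normalizing constant = 0.13156.
The ratio is 0.00364 / 0.07752 (the normalizer cancels) = 0.047.

0.047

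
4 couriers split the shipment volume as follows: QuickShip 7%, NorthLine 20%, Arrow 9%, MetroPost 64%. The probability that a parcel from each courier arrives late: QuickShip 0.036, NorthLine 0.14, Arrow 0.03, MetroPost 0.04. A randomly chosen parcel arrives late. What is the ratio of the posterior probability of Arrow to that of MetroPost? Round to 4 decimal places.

By Bayes' rule, posterior ∝ prior × likelihood:
  QuickShip: 0.07 × 0.036 = 0.00252
  NorthLine: 0.2 × 0.14 = 0.028
  Arrow: 0.09 × 0.03 = 0.0027
  MetroPost: 0.64 × 0.04 = 0.0256
Sum = 0.05882.
The ratio is 0.0027 / 0.0256 (the normalizer cancels) = 0.1055.

0.1055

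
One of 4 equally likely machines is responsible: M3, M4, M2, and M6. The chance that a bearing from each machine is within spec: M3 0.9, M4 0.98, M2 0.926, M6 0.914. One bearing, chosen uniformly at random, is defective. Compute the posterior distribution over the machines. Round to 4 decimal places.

Taking complements, P(defective | each) = M3 0.1, M4 0.02, M2 0.074, M6 0.086.
With a uniform prior (1/4 each), posterior ∝ likelihood:
  M3: 0.1
  M4: 0.02
  M2: 0.074
  M6: 0.086
Total = 0.28.
P(M3 | defective) = 0.1/0.28 ≈ 0.3571
P(M4 | defective) = 0.02/0.28 ≈ 0.0714
P(M2 | defective) = 0.074/0.28 ≈ 0.2643
P(M6 | defective) = 0.086/0.28 ≈ 0.3071

M3 0.3571, M4 0.0714, M2 0.2643, M6 0.3071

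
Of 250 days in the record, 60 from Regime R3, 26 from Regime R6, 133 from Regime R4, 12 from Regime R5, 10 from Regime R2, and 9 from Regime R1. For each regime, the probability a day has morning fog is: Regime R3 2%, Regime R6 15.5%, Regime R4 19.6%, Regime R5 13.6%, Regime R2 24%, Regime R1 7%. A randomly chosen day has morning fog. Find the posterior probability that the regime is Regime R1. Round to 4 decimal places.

0.0175

By Bayes' rule, posterior ∝ prior × likelihood:
  Regime R3: 0.24 × 0.02 = 0.0048
  Regime R6: 0.104 × 0.155 = 0.01612
  Regime R4: 0.532 × 0.196 = 0.104272
  Regime R5: 0.048 × 0.136 = 0.006528
  Regime R2: 0.04 × 0.24 = 0.0096
  Regime R1: 0.036 × 0.07 = 0.00252
Total = 0.14384.
P(Regime R1 | evidence) = 0.00252 / 0.14384 ≈ 0.0175.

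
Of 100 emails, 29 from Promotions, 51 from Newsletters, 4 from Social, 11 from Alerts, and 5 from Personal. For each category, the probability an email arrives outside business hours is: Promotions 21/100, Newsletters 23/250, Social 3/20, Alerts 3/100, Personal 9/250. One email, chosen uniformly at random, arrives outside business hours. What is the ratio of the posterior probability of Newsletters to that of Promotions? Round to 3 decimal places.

0.770

Prior × likelihood for each hypothesis:
  Promotions: 0.29 × 0.21 = 0.0609
  Newsletters: 0.51 × 0.092 = 0.04692
  Social: 0.04 × 0.15 = 0.006
  Alerts: 0.11 × 0.03 = 0.0033
  Personal: 0.05 × 0.036 = 0.0018
Normalizing constant = 0.11892.
The ratio is 0.04692 / 0.0609 (the normalizer cancels) = 0.770.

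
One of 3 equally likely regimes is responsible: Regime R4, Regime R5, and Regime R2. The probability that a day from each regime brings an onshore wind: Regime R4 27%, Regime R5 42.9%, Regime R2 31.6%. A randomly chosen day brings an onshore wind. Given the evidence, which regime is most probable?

Regime R5

With a uniform prior (1/3 each), posterior ∝ likelihood:
  Regime R4: 0.27
  Regime R5: 0.429
  Regime R2: 0.316
Sum = 1.015.
Largest term belongs to Regime R5, so Regime R5 is most probable.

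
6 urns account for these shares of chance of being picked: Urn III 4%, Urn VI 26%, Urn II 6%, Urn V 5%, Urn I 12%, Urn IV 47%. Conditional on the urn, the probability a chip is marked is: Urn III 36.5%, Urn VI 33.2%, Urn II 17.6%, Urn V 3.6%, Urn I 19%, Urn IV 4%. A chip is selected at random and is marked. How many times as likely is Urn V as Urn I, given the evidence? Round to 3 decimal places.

0.079

Prior × likelihood for each hypothesis:
  Urn III: 0.04 × 0.365 = 0.0146
  Urn VI: 0.26 × 0.332 = 0.08632
  Urn II: 0.06 × 0.176 = 0.01056
  Urn V: 0.05 × 0.036 = 0.0018
  Urn I: 0.12 × 0.19 = 0.0228
  Urn IV: 0.47 × 0.04 = 0.0188
Normalizing constant = 0.15488.
The ratio is 0.0018 / 0.0228 (the normalizer cancels) = 0.079.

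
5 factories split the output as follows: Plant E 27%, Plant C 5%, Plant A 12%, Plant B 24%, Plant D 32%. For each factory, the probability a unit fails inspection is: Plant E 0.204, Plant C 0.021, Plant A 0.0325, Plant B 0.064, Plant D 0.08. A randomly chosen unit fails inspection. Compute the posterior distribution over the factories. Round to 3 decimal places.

Plant E 0.545, Plant C 0.010, Plant A 0.039, Plant B 0.152, Plant D 0.253

By Bayes' rule, posterior ∝ prior × likelihood:
  Plant E: 0.27 × 0.204 = 0.05508
  Plant C: 0.05 × 0.021 = 0.00105
  Plant A: 0.12 × 0.0325 = 0.0039
  Plant B: 0.24 × 0.064 = 0.01536
  Plant D: 0.32 × 0.08 = 0.0256
Sum = 0.10099.
P(Plant E | nonconforming) = 0.05508/0.10099 ≈ 0.545
P(Plant C | nonconforming) = 0.00105/0.10099 ≈ 0.010
P(Plant A | nonconforming) = 0.0039/0.10099 ≈ 0.039
P(Plant B | nonconforming) = 0.01536/0.10099 ≈ 0.152
P(Plant D | nonconforming) = 0.0256/0.10099 ≈ 0.253
(Check: 0.545+0.010+0.039+0.152+0.253 = 0.999.)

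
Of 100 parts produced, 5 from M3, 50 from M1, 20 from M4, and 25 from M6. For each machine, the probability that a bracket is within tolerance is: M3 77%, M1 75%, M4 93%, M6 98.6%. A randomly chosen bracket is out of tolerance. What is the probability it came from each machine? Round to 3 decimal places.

M3 0.075, M1 0.812, M4 0.091, M6 0.023

Taking complements, P(oversize | each) = M3 0.23, M1 0.25, M4 0.07, M6 0.014.
Prior × likelihood for each hypothesis:
  M3: 0.05 × 0.23 = 0.0115
  M1: 0.5 × 0.25 = 0.125
  M4: 0.2 × 0.07 = 0.014
  M6: 0.25 × 0.014 = 0.0035
Total = 0.154.
P(M3 | oversize) = 0.0115/0.154 ≈ 0.075
P(M1 | oversize) = 0.125/0.154 ≈ 0.812
P(M4 | oversize) = 0.014/0.154 ≈ 0.091
P(M6 | oversize) = 0.0035/0.154 ≈ 0.023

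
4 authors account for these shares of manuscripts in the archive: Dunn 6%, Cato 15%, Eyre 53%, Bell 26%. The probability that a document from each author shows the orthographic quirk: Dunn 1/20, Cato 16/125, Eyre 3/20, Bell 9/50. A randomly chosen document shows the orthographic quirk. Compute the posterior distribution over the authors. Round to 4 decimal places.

Dunn 0.0202, Cato 0.1293, Eyre 0.5354, Bell 0.3152

Compute prior × likelihood for every hypothesis:
  Dunn: 0.06 × 0.05 = 0.003
  Cato: 0.15 × 0.128 = 0.0192
  Eyre: 0.53 × 0.15 = 0.0795
  Bell: 0.26 × 0.18 = 0.0468
Sum = 0.1485.
P(Dunn | quirk) = 0.003/0.1485 ≈ 0.0202
P(Cato | quirk) = 0.0192/0.1485 ≈ 0.1293
P(Eyre | quirk) = 0.0795/0.1485 ≈ 0.5354
P(Bell | quirk) = 0.0468/0.1485 ≈ 0.3152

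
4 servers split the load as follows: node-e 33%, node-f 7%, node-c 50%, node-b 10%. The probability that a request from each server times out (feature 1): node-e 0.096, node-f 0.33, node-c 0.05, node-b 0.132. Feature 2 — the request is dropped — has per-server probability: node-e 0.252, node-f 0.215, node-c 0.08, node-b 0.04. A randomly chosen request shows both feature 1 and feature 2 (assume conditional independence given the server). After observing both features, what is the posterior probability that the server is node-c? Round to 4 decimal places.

0.1292

Unnormalized posteriors (prior × likelihood):
  node-e: 0.33 × 0.096 × 0.252 = 0.00798336
  node-f: 0.07 × 0.33 × 0.215 = 0.0049665
  node-c: 0.5 × 0.05 × 0.08 = 0.002
  node-b: 0.1 × 0.132 × 0.04 = 0.000528
Total = 0.01547786.
P(node-c | evidence) = 0.002 / 0.01547786 ≈ 0.1292.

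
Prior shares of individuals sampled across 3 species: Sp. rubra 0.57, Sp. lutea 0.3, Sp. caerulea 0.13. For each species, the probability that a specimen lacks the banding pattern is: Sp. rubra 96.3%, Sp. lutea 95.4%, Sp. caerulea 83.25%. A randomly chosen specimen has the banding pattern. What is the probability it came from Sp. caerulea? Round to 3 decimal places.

Taking complements, P(banded | each) = Sp. rubra 0.037, Sp. lutea 0.046, Sp. caerulea 0.1675.
Prior × likelihood for each hypothesis:
  Sp. rubra: 0.57 × 0.037 = 0.02109
  Sp. lutea: 0.3 × 0.046 = 0.0138
  Sp. caerulea: 0.13 × 0.1675 = 0.021775
Sum = 0.056665.
P(Sp. caerulea | evidence) = 0.021775 / 0.056665 ≈ 0.384.

0.384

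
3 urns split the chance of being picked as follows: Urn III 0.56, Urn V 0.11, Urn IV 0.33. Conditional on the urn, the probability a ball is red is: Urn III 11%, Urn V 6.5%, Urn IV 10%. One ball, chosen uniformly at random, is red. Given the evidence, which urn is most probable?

Urn III

Prior × likelihood for each hypothesis:
  Urn III: 0.56 × 0.11 = 0.0616
  Urn V: 0.11 × 0.065 = 0.00715
  Urn IV: 0.33 × 0.1 = 0.033
Normalizing constant = 0.10175.
Largest term belongs to Urn III, so Urn III is most probable.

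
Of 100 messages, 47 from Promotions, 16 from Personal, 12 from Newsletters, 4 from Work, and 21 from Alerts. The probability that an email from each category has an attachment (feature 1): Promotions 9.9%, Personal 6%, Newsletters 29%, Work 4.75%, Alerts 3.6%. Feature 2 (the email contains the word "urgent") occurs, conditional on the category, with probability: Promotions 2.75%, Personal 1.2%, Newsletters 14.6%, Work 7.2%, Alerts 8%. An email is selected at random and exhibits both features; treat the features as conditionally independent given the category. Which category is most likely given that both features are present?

Newsletters

Compute prior × likelihood for every hypothesis:
  Promotions: 0.47 × 0.099 × 0.0275 = 0.001279575
  Personal: 0.16 × 0.06 × 0.012 = 0.0001152
  Newsletters: 0.12 × 0.29 × 0.146 = 0.0050808
  Work: 0.04 × 0.0475 × 0.072 = 0.0001368
  Alerts: 0.21 × 0.036 × 0.08 = 0.0006048
Total = 0.007217175.
Largest term belongs to Newsletters, so Newsletters is most probable.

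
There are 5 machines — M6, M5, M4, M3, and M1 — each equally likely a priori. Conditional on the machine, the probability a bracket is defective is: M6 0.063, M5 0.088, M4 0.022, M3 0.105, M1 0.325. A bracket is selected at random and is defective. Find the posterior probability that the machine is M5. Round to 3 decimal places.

With a uniform prior (1/5 each), posterior ∝ likelihood:
  M6: 0.063
  M5: 0.088
  M4: 0.022
  M3: 0.105
  M1: 0.325
Total = 0.603.
P(M5 | evidence) = 0.088 / 0.603 ≈ 0.146.

0.146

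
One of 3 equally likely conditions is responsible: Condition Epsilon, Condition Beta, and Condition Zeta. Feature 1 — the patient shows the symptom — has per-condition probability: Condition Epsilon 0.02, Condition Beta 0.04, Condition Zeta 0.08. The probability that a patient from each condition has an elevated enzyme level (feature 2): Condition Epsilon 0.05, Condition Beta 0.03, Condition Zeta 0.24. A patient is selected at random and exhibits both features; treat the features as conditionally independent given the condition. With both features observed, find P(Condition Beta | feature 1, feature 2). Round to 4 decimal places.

Since the prior is uniform, the posterior is proportional to the likelihood:
  Condition Epsilon: 0.02 × 0.05 = 0.001
  Condition Beta: 0.04 × 0.03 = 0.0012
  Condition Zeta: 0.08 × 0.24 = 0.0192
Sum = 0.0214.
P(Condition Beta | evidence) = 0.0012 / 0.0214 ≈ 0.0561.

0.0561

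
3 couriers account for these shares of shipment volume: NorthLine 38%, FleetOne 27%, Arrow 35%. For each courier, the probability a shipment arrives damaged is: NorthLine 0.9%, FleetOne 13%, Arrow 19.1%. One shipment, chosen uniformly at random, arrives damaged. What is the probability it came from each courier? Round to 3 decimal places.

Compute prior × likelihood for every hypothesis:
  NorthLine: 0.38 × 0.009 = 0.00342
  FleetOne: 0.27 × 0.13 = 0.0351
  Arrow: 0.35 × 0.191 = 0.06685
Sum = 0.10537.
P(NorthLine | damaged) = 0.00342/0.10537 ≈ 0.032
P(FleetOne | damaged) = 0.0351/0.10537 ≈ 0.333
P(Arrow | damaged) = 0.06685/0.10537 ≈ 0.634

NorthLine 0.032, FleetOne 0.333, Arrow 0.634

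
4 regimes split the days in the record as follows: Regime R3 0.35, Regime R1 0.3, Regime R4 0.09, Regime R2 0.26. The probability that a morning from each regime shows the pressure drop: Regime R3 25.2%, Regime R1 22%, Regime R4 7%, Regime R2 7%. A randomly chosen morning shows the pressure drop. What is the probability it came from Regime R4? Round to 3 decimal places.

Unnormalized posteriors (prior × likelihood):
  Regime R3: 0.35 × 0.252 = 0.0882
  Regime R1: 0.3 × 0.22 = 0.066
  Regime R4: 0.09 × 0.07 = 0.0063
  Regime R2: 0.26 × 0.07 = 0.0182
Total = 0.1787.
P(Regime R4 | evidence) = 0.0063 / 0.1787 ≈ 0.035.

0.035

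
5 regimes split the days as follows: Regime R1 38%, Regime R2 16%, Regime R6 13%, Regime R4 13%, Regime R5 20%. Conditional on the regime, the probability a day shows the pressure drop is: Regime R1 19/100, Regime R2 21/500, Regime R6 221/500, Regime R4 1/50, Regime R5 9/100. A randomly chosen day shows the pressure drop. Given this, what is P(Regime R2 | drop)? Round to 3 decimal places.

Unnormalized posteriors (prior × likelihood):
  Regime R1: 0.38 × 0.19 = 0.0722
  Regime R2: 0.16 × 0.042 = 0.00672
  Regime R6: 0.13 × 0.442 = 0.05746
  Regime R4: 0.13 × 0.02 = 0.0026
  Regime R5: 0.2 × 0.09 = 0.018
Sum = 0.15698.
P(Regime R2 | evidence) = 0.00672 / 0.15698 ≈ 0.043.

0.043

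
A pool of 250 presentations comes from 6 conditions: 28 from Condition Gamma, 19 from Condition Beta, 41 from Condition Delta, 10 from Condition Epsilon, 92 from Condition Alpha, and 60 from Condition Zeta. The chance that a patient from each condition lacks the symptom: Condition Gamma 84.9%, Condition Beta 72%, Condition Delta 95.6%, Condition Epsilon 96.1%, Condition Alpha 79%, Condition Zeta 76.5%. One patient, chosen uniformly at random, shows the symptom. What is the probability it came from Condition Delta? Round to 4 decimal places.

Taking complements, P(symptomatic | each) = Condition Gamma 0.151, Condition Beta 0.28, Condition Delta 0.044, Condition Epsilon 0.039, Condition Alpha 0.21, Condition Zeta 0.235.
Compute prior × likelihood for every hypothesis:
  Condition Gamma: 0.112 × 0.151 = 0.016912
  Condition Beta: 0.076 × 0.28 = 0.02128
  Condition Delta: 0.164 × 0.044 = 0.007216
  Condition Epsilon: 0.04 × 0.039 = 0.00156
  Condition Alpha: 0.368 × 0.21 = 0.07728
  Condition Zeta: 0.24 × 0.235 = 0.0564
Sum = 0.180648.
P(Condition Delta | evidence) = 0.007216 / 0.180648 ≈ 0.0399.

0.0399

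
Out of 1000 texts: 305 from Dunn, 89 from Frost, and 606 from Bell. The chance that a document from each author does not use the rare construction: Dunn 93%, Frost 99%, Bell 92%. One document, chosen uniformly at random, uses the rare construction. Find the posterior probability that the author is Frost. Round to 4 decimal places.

0.0126

Taking complements, P(rare-form | each) = Dunn 0.07, Frost 0.01, Bell 0.08.
Compute prior × likelihood for every hypothesis:
  Dunn: 0.305 × 0.07 = 0.02135
  Frost: 0.089 × 0.01 = 0.00089
  Bell: 0.606 × 0.08 = 0.04848
Normalizing constant = 0.07072.
P(Frost | evidence) = 0.00089 / 0.07072 ≈ 0.0126.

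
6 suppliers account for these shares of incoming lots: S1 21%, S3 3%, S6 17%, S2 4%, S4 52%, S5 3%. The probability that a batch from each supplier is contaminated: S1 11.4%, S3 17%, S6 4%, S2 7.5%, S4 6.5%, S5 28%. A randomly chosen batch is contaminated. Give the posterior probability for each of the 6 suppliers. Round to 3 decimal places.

Compute prior × likelihood for every hypothesis:
  S1: 0.21 × 0.114 = 0.02394
  S3: 0.03 × 0.17 = 0.0051
  S6: 0.17 × 0.04 = 0.0068
  S2: 0.04 × 0.075 = 0.003
  S4: 0.52 × 0.065 = 0.0338
  S5: 0.03 × 0.28 = 0.0084
Total = 0.08104.
P(S1 | contaminated) = 0.02394/0.08104 ≈ 0.295
P(S3 | contaminated) = 0.0051/0.08104 ≈ 0.063
P(S6 | contaminated) = 0.0068/0.08104 ≈ 0.084
P(S2 | contaminated) = 0.003/0.08104 ≈ 0.037
P(S4 | contaminated) = 0.0338/0.08104 ≈ 0.417
P(S5 | contaminated) = 0.0084/0.08104 ≈ 0.104
(Check: 0.295+0.063+0.084+0.037+0.417+0.104 = 1.000.)

S1 0.295, S3 0.063, S6 0.084, S2 0.037, S4 0.417, S5 0.104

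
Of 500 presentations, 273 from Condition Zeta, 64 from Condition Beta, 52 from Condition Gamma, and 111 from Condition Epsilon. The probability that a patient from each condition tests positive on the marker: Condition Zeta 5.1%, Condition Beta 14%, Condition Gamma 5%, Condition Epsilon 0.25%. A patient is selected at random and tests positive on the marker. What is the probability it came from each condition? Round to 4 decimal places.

By Bayes' rule, posterior ∝ prior × likelihood:
  Condition Zeta: 0.546 × 0.051 = 0.027846
  Condition Beta: 0.128 × 0.14 = 0.01792
  Condition Gamma: 0.104 × 0.05 = 0.0052
  Condition Epsilon: 0.222 × 0.0025 = 0.000555
Normalizing constant = 0.051521.
P(Condition Zeta | marker-positive) = 0.027846/0.051521 ≈ 0.5405
P(Condition Beta | marker-positive) = 0.01792/0.051521 ≈ 0.3478
P(Condition Gamma | marker-positive) = 0.0052/0.051521 ≈ 0.1009
P(Condition Epsilon | marker-positive) = 0.000555/0.051521 ≈ 0.0108

Condition Zeta 0.5405, Condition Beta 0.3478, Condition Gamma 0.1009, Condition Epsilon 0.0108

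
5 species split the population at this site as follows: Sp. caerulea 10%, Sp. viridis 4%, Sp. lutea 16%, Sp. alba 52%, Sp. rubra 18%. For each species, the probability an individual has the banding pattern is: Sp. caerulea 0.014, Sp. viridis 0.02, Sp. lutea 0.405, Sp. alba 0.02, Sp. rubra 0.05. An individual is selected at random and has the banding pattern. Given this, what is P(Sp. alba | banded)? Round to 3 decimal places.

By Bayes' rule, posterior ∝ prior × likelihood:
  Sp. caerulea: 0.1 × 0.014 = 0.0014
  Sp. viridis: 0.04 × 0.02 = 0.0008
  Sp. lutea: 0.16 × 0.405 = 0.0648
  Sp. alba: 0.52 × 0.02 = 0.0104
  Sp. rubra: 0.18 × 0.05 = 0.009
Sum = 0.0864.
P(Sp. alba | evidence) = 0.0104 / 0.0864 ≈ 0.120.

0.120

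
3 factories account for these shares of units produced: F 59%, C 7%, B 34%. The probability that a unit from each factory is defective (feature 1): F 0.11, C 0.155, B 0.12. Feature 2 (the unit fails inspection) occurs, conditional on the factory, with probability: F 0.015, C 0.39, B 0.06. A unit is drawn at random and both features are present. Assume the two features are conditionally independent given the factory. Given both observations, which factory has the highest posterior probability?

C

Compute prior × likelihood for every hypothesis:
  F: 0.59 × 0.11 × 0.015 = 0.0009735
  C: 0.07 × 0.155 × 0.39 = 0.0042315
  B: 0.34 × 0.12 × 0.06 = 0.002448
Total = 0.007653.
Largest term belongs to C, so C is most probable.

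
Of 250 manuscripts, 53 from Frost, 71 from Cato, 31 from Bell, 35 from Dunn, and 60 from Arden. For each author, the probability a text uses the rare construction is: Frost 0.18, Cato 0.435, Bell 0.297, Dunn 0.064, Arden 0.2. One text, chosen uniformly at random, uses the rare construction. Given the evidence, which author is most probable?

Cato

By Bayes' rule, posterior ∝ prior × likelihood:
  Frost: 0.212 × 0.18 = 0.03816
  Cato: 0.284 × 0.435 = 0.12354
  Bell: 0.124 × 0.297 = 0.036828
  Dunn: 0.14 × 0.064 = 0.00896
  Arden: 0.24 × 0.2 = 0.048
Sum = 0.255488.
Largest term belongs to Cato, so Cato is most probable.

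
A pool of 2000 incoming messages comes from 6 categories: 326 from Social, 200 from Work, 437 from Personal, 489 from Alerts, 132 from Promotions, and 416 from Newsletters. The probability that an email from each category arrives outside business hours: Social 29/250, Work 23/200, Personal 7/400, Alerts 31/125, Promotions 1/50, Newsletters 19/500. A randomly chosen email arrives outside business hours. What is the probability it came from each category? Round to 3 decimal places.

Social 0.182, Work 0.110, Personal 0.037, Alerts 0.583, Promotions 0.013, Newsletters 0.076

Unnormalized posteriors (prior × likelihood):
  Social: 0.163 × 0.116 = 0.018908
  Work: 0.1 × 0.115 = 0.0115
  Personal: 0.2185 × 0.0175 = 0.00382375
  Alerts: 0.2445 × 0.248 = 0.060636
  Promotions: 0.066 × 0.02 = 0.00132
  Newsletters: 0.208 × 0.038 = 0.007904
Sum = 0.10409175.
P(Social | off-hours) = 0.018908/0.10409175 ≈ 0.182
P(Work | off-hours) = 0.0115/0.10409175 ≈ 0.110
P(Personal | off-hours) = 0.00382375/0.10409175 ≈ 0.037
P(Alerts | off-hours) = 0.060636/0.10409175 ≈ 0.583
P(Promotions | off-hours) = 0.00132/0.10409175 ≈ 0.013
P(Newsletters | off-hours) = 0.007904/0.10409175 ≈ 0.076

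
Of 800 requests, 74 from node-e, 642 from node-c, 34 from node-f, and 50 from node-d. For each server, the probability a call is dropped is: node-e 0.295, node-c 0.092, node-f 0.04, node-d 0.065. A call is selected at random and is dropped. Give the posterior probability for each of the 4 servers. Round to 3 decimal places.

node-e 0.255, node-c 0.691, node-f 0.016, node-d 0.038

Prior × likelihood for each hypothesis:
  node-e: 0.0925 × 0.295 = 0.0272875
  node-c: 0.8025 × 0.092 = 0.07383
  node-f: 0.0425 × 0.04 = 0.0017
  node-d: 0.0625 × 0.065 = 0.0040625
Sum = 0.10688.
P(node-e | dropped) = 0.0272875/0.10688 ≈ 0.255
P(node-c | dropped) = 0.07383/0.10688 ≈ 0.691
P(node-f | dropped) = 0.0017/0.10688 ≈ 0.016
P(node-d | dropped) = 0.0040625/0.10688 ≈ 0.038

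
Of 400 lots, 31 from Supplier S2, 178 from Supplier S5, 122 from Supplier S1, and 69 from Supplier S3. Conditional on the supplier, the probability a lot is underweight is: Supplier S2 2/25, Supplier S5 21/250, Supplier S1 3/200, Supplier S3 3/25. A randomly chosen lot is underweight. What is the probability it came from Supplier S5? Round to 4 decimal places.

Unnormalized posteriors (prior × likelihood):
  Supplier S2: 0.0775 × 0.08 = 0.0062
  Supplier S5: 0.445 × 0.084 = 0.03738
  Supplier S1: 0.305 × 0.015 = 0.004575
  Supplier S3: 0.1725 × 0.12 = 0.0207
Normalizing constant = 0.068855.
P(Supplier S5 | evidence) = 0.03738 / 0.068855 ≈ 0.5429.

0.5429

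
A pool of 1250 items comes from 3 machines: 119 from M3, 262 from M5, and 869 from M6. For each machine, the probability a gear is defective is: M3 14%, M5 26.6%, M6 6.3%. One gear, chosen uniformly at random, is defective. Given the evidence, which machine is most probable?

M5

By Bayes' rule, posterior ∝ prior × likelihood:
  M3: 0.0952 × 0.14 = 0.013328
  M5: 0.2096 × 0.266 = 0.0557536
  M6: 0.6952 × 0.063 = 0.0437976
Sum = 0.1128792.
Largest term belongs to M5, so M5 is most probable.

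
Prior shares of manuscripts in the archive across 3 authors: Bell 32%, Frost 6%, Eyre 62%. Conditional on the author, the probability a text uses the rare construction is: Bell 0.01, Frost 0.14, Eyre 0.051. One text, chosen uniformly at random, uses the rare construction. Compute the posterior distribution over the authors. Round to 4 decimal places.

By Bayes' rule, posterior ∝ prior × likelihood:
  Bell: 0.32 × 0.01 = 0.0032
  Frost: 0.06 × 0.14 = 0.0084
  Eyre: 0.62 × 0.051 = 0.03162
Sum = 0.04322.
P(Bell | rare-form) = 0.0032/0.04322 ≈ 0.0740
P(Frost | rare-form) = 0.0084/0.04322 ≈ 0.1944
P(Eyre | rare-form) = 0.03162/0.04322 ≈ 0.7316

Bell 0.0740, Frost 0.1944, Eyre 0.7316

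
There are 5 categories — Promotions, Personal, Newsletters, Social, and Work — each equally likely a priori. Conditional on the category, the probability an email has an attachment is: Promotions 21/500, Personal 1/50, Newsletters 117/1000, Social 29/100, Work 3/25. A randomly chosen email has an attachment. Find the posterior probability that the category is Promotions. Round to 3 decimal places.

0.071

With a uniform prior (1/5 each), posterior ∝ likelihood:
  Promotions: 0.042
  Personal: 0.02
  Newsletters: 0.117
  Social: 0.29
  Work: 0.12
Sum = 0.589.
P(Promotions | evidence) = 0.042 / 0.589 ≈ 0.071.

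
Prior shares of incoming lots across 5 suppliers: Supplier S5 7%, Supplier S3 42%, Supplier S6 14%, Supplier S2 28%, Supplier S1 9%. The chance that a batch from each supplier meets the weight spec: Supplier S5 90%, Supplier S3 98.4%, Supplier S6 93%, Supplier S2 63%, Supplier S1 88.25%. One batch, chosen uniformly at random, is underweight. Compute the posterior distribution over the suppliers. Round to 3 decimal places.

Taking complements, P(underweight | each) = Supplier S5 0.1, Supplier S3 0.016, Supplier S6 0.07, Supplier S2 0.37, Supplier S1 0.1175.
Unnormalized posteriors (prior × likelihood):
  Supplier S5: 0.07 × 0.1 = 0.007
  Supplier S3: 0.42 × 0.016 = 0.00672
  Supplier S6: 0.14 × 0.07 = 0.0098
  Supplier S2: 0.28 × 0.37 = 0.1036
  Supplier S1: 0.09 × 0.1175 = 0.010575
Sum = 0.137695.
P(Supplier S5 | underweight) = 0.007/0.137695 ≈ 0.051
P(Supplier S3 | underweight) = 0.00672/0.137695 ≈ 0.049
P(Supplier S6 | underweight) = 0.0098/0.137695 ≈ 0.071
P(Supplier S2 | underweight) = 0.1036/0.137695 ≈ 0.752
P(Supplier S1 | underweight) = 0.010575/0.137695 ≈ 0.077

Supplier S5 0.051, Supplier S3 0.049, Supplier S6 0.071, Supplier S2 0.752, Supplier S1 0.077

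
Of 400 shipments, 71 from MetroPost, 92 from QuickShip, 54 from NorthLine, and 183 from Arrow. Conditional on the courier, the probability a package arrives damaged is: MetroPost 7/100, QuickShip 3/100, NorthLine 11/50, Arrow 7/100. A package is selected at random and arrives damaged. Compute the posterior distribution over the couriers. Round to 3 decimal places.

MetroPost 0.153, QuickShip 0.085, NorthLine 0.366, Arrow 0.395

Unnormalized posteriors (prior × likelihood):
  MetroPost: 0.1775 × 0.07 = 0.012425
  QuickShip: 0.23 × 0.03 = 0.0069
  NorthLine: 0.135 × 0.22 = 0.0297
  Arrow: 0.4575 × 0.07 = 0.032025
Total = 0.08105.
P(MetroPost | damaged) = 0.012425/0.08105 ≈ 0.153
P(QuickShip | damaged) = 0.0069/0.08105 ≈ 0.085
P(NorthLine | damaged) = 0.0297/0.08105 ≈ 0.366
P(Arrow | damaged) = 0.032025/0.08105 ≈ 0.395
(Check: 0.153+0.085+0.366+0.395 = 0.999.)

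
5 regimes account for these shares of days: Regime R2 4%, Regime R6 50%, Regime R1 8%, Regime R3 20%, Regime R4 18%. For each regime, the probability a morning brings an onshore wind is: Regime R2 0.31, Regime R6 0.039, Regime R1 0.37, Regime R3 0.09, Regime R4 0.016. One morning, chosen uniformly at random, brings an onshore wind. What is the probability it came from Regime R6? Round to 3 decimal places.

0.237

Prior × likelihood for each hypothesis:
  Regime R2: 0.04 × 0.31 = 0.0124
  Regime R6: 0.5 × 0.039 = 0.0195
  Regime R1: 0.08 × 0.37 = 0.0296
  Regime R3: 0.2 × 0.09 = 0.018
  Regime R4: 0.18 × 0.016 = 0.00288
Normalizing constant = 0.08238.
P(Regime R6 | evidence) = 0.0195 / 0.08238 ≈ 0.237.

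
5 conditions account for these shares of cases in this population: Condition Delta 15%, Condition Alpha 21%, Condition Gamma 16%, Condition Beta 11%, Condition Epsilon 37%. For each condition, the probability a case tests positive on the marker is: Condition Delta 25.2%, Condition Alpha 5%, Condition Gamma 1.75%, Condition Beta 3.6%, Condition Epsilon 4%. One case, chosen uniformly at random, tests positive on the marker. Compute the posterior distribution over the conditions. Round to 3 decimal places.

Compute prior × likelihood for every hypothesis:
  Condition Delta: 0.15 × 0.252 = 0.0378
  Condition Alpha: 0.21 × 0.05 = 0.0105
  Condition Gamma: 0.16 × 0.0175 = 0.0028
  Condition Beta: 0.11 × 0.036 = 0.00396
  Condition Epsilon: 0.37 × 0.04 = 0.0148
Total = 0.06986.
P(Condition Delta | marker-positive) = 0.0378/0.06986 ≈ 0.541
P(Condition Alpha | marker-positive) = 0.0105/0.06986 ≈ 0.150
P(Condition Gamma | marker-positive) = 0.0028/0.06986 ≈ 0.040
P(Condition Beta | marker-positive) = 0.00396/0.06986 ≈ 0.057
P(Condition Epsilon | marker-positive) = 0.0148/0.06986 ≈ 0.212
(Check: 0.541+0.150+0.040+0.057+0.212 = 1.000.)

Condition Delta 0.541, Condition Alpha 0.150, Condition Gamma 0.040, Condition Beta 0.057, Condition Epsilon 0.212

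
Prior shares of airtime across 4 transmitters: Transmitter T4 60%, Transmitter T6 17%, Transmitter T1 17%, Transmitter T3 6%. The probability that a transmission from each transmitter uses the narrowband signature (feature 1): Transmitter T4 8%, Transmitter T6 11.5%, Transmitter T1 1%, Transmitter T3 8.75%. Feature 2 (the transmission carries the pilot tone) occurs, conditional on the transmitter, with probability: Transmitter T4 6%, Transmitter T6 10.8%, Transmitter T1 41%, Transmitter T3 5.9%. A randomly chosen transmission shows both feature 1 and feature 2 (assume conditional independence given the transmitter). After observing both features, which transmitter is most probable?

By Bayes' rule, posterior ∝ prior × likelihood:
  Transmitter T4: 0.6 × 0.08 × 0.06 = 0.00288
  Transmitter T6: 0.17 × 0.115 × 0.108 = 0.0021114
  Transmitter T1: 0.17 × 0.01 × 0.41 = 0.000697
  Transmitter T3: 0.06 × 0.0875 × 0.059 = 0.00030975
Sum = 0.00599815.
Largest term belongs to Transmitter T4, so Transmitter T4 is most probable.

Transmitter T4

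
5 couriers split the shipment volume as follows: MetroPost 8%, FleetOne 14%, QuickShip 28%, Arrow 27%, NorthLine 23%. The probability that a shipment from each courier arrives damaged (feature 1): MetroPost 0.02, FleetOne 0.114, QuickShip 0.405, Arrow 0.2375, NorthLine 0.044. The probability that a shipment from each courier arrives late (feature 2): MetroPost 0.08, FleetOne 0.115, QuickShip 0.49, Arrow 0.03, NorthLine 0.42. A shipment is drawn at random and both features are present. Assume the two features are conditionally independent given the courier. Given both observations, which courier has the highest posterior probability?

Compute prior × likelihood for every hypothesis:
  MetroPost: 0.08 × 0.02 × 0.08 = 0.000128
  FleetOne: 0.14 × 0.114 × 0.115 = 0.0018354
  QuickShip: 0.28 × 0.405 × 0.49 = 0.055566
  Arrow: 0.27 × 0.2375 × 0.03 = 0.00192375
  NorthLine: 0.23 × 0.044 × 0.42 = 0.0042504
Normalizing constant = 0.06370355.
Largest term belongs to QuickShip, so QuickShip is most probable.

QuickShip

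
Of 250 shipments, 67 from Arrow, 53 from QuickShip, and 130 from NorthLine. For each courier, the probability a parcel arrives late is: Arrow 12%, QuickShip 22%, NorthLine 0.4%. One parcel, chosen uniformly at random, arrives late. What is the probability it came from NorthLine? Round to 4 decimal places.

0.0257

Unnormalized posteriors (prior × likelihood):
  Arrow: 0.268 × 0.12 = 0.03216
  QuickShip: 0.212 × 0.22 = 0.04664
  NorthLine: 0.52 × 0.004 = 0.00208
Sum = 0.08088.
P(NorthLine | evidence) = 0.00208 / 0.08088 ≈ 0.0257.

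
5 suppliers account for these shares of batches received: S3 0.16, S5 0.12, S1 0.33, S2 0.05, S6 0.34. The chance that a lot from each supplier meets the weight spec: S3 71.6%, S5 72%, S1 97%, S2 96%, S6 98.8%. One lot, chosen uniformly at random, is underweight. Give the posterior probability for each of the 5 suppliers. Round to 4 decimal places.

S3 0.4782, S5 0.3536, S1 0.1042, S2 0.0210, S6 0.0429

Taking complements, P(underweight | each) = S3 0.284, S5 0.28, S1 0.03, S2 0.04, S6 0.012.
By Bayes' rule, posterior ∝ prior × likelihood:
  S3: 0.16 × 0.284 = 0.04544
  S5: 0.12 × 0.28 = 0.0336
  S1: 0.33 × 0.03 = 0.0099
  S2: 0.05 × 0.04 = 0.002
  S6: 0.34 × 0.012 = 0.00408
Sum = 0.09502.
P(S3 | underweight) = 0.04544/0.09502 ≈ 0.4782
P(S5 | underweight) = 0.0336/0.09502 ≈ 0.3536
P(S1 | underweight) = 0.0099/0.09502 ≈ 0.1042
P(S2 | underweight) = 0.002/0.09502 ≈ 0.0210
P(S6 | underweight) = 0.00408/0.09502 ≈ 0.0429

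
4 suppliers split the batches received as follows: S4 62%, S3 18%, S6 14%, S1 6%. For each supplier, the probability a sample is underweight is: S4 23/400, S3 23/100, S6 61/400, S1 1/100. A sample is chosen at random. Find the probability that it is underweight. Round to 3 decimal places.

Compute prior × likelihood for every hypothesis:
  S4: 0.62 × 0.0575 = 0.03565
  S3: 0.18 × 0.23 = 0.0414
  S6: 0.14 × 0.1525 = 0.02135
  S1: 0.06 × 0.01 = 0.0006
P(underweight) = 0.03565 + 0.0414 + 0.02135 + 0.0006 = 0.099 → 0.099.

0.099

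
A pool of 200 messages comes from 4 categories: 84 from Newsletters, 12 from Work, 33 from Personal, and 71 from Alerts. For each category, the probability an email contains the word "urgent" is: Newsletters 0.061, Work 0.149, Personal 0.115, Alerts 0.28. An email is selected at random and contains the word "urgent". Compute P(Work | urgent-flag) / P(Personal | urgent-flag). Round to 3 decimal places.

0.471

By Bayes' rule, posterior ∝ prior × likelihood:
  Newsletters: 0.42 × 0.061 = 0.02562
  Work: 0.06 × 0.149 = 0.00894
  Personal: 0.165 × 0.115 = 0.018975
  Alerts: 0.355 × 0.28 = 0.0994
Normalizing constant = 0.152935.
The ratio is 0.00894 / 0.018975 (the normalizer cancels) = 0.471.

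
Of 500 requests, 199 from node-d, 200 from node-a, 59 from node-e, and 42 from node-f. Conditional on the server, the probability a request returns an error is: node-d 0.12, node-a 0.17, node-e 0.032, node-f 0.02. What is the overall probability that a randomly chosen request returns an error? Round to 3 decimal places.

0.121

Compute prior × likelihood for every hypothesis:
  node-d: 0.398 × 0.12 = 0.04776
  node-a: 0.4 × 0.17 = 0.068
  node-e: 0.118 × 0.032 = 0.003776
  node-f: 0.084 × 0.02 = 0.00168
P(error) = 0.04776 + 0.068 + 0.003776 + 0.00168 = 0.121216 → 0.121.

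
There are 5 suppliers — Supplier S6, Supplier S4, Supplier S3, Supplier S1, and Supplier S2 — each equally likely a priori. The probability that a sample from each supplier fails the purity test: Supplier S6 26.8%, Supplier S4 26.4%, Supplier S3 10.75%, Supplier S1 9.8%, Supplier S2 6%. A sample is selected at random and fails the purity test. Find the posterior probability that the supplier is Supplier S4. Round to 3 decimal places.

Since the prior is uniform, the posterior is proportional to the likelihood:
  Supplier S6: 0.268
  Supplier S4: 0.264
  Supplier S3: 0.1075
  Supplier S1: 0.098
  Supplier S2: 0.06
Sum = 0.7975.
P(Supplier S4 | evidence) = 0.264 / 0.7975 ≈ 0.331.

0.331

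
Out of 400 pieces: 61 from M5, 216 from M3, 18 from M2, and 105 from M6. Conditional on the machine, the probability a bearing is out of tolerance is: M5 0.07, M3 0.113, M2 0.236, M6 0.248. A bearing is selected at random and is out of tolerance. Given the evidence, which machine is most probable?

Compute prior × likelihood for every hypothesis:
  M5: 0.1525 × 0.07 = 0.010675
  M3: 0.54 × 0.113 = 0.06102
  M2: 0.045 × 0.236 = 0.01062
  M6: 0.2625 × 0.248 = 0.0651
Normalizing constant = 0.147415.
Largest term belongs to M6, so M6 is most probable.

M6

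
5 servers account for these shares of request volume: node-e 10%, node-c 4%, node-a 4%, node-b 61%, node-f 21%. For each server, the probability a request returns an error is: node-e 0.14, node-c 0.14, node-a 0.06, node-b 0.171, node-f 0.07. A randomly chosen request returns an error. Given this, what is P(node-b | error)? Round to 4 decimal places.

0.7397

Prior × likelihood for each hypothesis:
  node-e: 0.1 × 0.14 = 0.014
  node-c: 0.04 × 0.14 = 0.0056
  node-a: 0.04 × 0.06 = 0.0024
  node-b: 0.61 × 0.171 = 0.10431
  node-f: 0.21 × 0.07 = 0.0147
Normalizing constant = 0.14101.
P(node-b | evidence) = 0.10431 / 0.14101 ≈ 0.7397.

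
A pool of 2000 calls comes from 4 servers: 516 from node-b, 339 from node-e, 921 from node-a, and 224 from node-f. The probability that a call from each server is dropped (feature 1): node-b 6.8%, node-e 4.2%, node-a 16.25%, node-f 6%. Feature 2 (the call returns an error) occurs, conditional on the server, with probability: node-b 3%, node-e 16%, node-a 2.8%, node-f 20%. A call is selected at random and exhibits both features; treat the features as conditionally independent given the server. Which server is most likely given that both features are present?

node-a

Compute prior × likelihood for every hypothesis:
  node-b: 0.258 × 0.068 × 0.03 = 0.00052632
  node-e: 0.1695 × 0.042 × 0.16 = 0.00113904
  node-a: 0.4605 × 0.1625 × 0.028 = 0.002095275
  node-f: 0.112 × 0.06 × 0.2 = 0.001344
Sum = 0.005104635.
Largest term belongs to node-a, so node-a is most probable.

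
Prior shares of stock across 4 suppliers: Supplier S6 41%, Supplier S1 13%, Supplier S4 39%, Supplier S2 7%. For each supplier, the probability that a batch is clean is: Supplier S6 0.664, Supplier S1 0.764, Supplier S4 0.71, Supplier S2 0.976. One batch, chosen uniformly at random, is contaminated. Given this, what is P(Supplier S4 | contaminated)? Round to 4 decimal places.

Taking complements, P(contaminated | each) = Supplier S6 0.336, Supplier S1 0.236, Supplier S4 0.29, Supplier S2 0.024.
Compute prior × likelihood for every hypothesis:
  Supplier S6: 0.41 × 0.336 = 0.13776
  Supplier S1: 0.13 × 0.236 = 0.03068
  Supplier S4: 0.39 × 0.29 = 0.1131
  Supplier S2: 0.07 × 0.024 = 0.00168
Sum = 0.28322.
P(Supplier S4 | evidence) = 0.1131 / 0.28322 ≈ 0.3993.

0.3993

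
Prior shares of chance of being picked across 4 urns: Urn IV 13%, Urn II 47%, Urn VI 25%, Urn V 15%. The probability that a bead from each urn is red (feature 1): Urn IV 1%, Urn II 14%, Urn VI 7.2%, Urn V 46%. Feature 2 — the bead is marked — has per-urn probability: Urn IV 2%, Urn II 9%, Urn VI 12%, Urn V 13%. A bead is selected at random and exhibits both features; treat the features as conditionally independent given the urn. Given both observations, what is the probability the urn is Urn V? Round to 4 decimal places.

0.5252

By Bayes' rule, posterior ∝ prior × likelihood:
  Urn IV: 0.13 × 0.01 × 0.02 = 0.000026
  Urn II: 0.47 × 0.14 × 0.09 = 0.005922
  Urn VI: 0.25 × 0.072 × 0.12 = 0.00216
  Urn V: 0.15 × 0.46 × 0.13 = 0.00897
Total = 0.017078.
P(Urn V | evidence) = 0.00897 / 0.017078 ≈ 0.5252.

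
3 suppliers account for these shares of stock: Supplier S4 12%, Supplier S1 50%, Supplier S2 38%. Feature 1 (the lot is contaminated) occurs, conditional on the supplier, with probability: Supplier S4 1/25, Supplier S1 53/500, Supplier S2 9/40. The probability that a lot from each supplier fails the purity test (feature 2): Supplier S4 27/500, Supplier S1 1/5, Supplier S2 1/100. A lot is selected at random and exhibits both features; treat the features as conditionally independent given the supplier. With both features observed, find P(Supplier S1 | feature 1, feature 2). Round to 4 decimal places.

By Bayes' rule, posterior ∝ prior × likelihood:
  Supplier S4: 0.12 × 0.04 × 0.054 = 0.0002592
  Supplier S1: 0.5 × 0.106 × 0.2 = 0.0106
  Supplier S2: 0.38 × 0.225 × 0.01 = 0.000855
Normalizing constant = 0.0117142.
P(Supplier S1 | evidence) = 0.0106 / 0.0117142 ≈ 0.9049.

0.9049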